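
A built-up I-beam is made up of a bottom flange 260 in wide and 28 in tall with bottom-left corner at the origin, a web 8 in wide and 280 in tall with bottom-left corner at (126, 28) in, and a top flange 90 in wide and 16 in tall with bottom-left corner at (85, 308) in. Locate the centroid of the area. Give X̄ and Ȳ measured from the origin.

bottom flange: A = 260 × 28 = 7280.00, centroid at (130.00, 14.00).
web: A = 8 × 280 = 2240.00, centroid at (130.00, 168.00).
top flange: A = 90 × 16 = 1440.00, centroid at (130.00, 316.00).
ΣA = 10960.00 in²
ΣAX̄ = (7280.00)(130.00) + (2240.00)(130.00) + (1440.00)(130.00) = 1424800.00 in³
ΣAȲ = (7280.00)(14.00) + (2240.00)(168.00) + (1440.00)(316.00) = 933280.00 in³
X̄ = 1424800.00 / 10960.00 = 130.00 in
Ȳ = 933280.00 / 10960.00 = 85.15 in

X̄ = 130.00 in, Ȳ = 85.15 in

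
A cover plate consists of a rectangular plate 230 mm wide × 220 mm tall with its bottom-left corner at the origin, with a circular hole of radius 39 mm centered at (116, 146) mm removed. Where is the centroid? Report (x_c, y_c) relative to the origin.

x_c = 114.90 mm, y_c = 106.25 mm

plate: A = 230 × 220 = 50600.00, centroid at (115.00, 110.00).
hole: A = −π·39² = -4778.36, centroid at (116.00, 146.00).
ΣA = 45821.64 mm², ΣAx_c = 5264709.96 mm³, ΣAy_c = 4868359.09 mm³.
x_c = 5264709.96/45821.64 = 114.90 mm; y_c = 4868359.09/45821.64 = 106.25 mm.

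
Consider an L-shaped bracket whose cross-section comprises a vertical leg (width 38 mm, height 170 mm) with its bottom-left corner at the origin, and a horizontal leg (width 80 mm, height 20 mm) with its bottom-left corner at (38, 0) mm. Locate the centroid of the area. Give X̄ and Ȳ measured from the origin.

X̄ = 30.71 mm, Ȳ = 70.11 mm

vertical leg: A = 38 × 170 = 6460.00, centroid at (19.00, 85.00).
horizontal leg: A = 80 × 20 = 1600.00, centroid at (78.00, 10.00).
ΣA = 8060.00 mm²
ΣAX̄ = (6460.00)(19.00) + (1600.00)(78.00) = 247540.00 mm³
ΣAȲ = (6460.00)(85.00) + (1600.00)(10.00) = 565100.00 mm³
X̄ = 247540.00 / 8060.00 = 30.71 mm
Ȳ = 565100.00 / 8060.00 = 70.11 mm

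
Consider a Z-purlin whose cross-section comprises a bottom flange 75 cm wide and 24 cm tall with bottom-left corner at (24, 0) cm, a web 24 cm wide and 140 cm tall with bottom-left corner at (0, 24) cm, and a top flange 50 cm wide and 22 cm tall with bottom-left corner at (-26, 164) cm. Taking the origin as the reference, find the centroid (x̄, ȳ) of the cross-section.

x̄ = 23.95 cm, ȳ = 84.65 cm

bottom flange: A = 75 × 24 = 1800.00, centroid at (61.50, 12.00).
web: A = 24 × 140 = 3360.00, centroid at (12.00, 94.00).
top flange: A = 50 × 22 = 1100.00, centroid at (-1.00, 175.00).
ΣA = 6260.00 cm²
ΣAx̄ = (1800.00)(61.50) + (3360.00)(12.00) + (1100.00)(-1.00) = 149920.00 cm³
ΣAȳ = (1800.00)(12.00) + (3360.00)(94.00) + (1100.00)(175.00) = 529940.00 cm³
x̄ = 149920.00 / 6260.00 = 23.95 cm
ȳ = 529940.00 / 6260.00 = 84.65 cm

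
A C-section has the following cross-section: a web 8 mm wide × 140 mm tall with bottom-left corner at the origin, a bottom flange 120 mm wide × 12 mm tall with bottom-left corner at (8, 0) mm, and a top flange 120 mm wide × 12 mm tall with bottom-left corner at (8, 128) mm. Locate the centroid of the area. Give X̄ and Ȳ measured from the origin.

X̄ = 50.08 mm, Ȳ = 70.00 mm

web: A = 8 × 140 = 1120.00, centroid at (4.00, 70.00).
bottom flange: A = 120 × 12 = 1440.00, centroid at (68.00, 6.00).
top flange: A = 120 × 12 = 1440.00, centroid at (68.00, 134.00).
ΣA = 4000.00 mm², ΣAX̄ = 200320.00 mm³, ΣAȲ = 280000.00 mm³.
X̄ = 200320.00/4000.00 = 50.08 mm; Ȳ = 280000.00/4000.00 = 70.00 mm.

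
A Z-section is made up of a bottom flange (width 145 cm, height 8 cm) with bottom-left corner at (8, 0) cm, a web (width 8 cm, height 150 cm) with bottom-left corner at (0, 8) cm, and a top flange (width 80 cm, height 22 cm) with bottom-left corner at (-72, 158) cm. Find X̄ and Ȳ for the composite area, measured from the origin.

bottom flange: A = 145 × 8 = 1160.00, centroid at (80.50, 4.00).
web: A = 8 × 150 = 1200.00, centroid at (4.00, 83.00).
top flange: A = 80 × 22 = 1760.00, centroid at (-32.00, 169.00).
ΣA = 4120.00 cm²
ΣAX̄ = (1160.00)(80.50) + (1200.00)(4.00) + (1760.00)(-32.00) = 41860.00 cm³
ΣAȲ = (1160.00)(4.00) + (1200.00)(83.00) + (1760.00)(169.00) = 401680.00 cm³
X̄ = 41860.00 / 4120.00 = 10.16 cm
Ȳ = 401680.00 / 4120.00 = 97.50 cm

X̄ = 10.16 cm, Ȳ = 97.50 cm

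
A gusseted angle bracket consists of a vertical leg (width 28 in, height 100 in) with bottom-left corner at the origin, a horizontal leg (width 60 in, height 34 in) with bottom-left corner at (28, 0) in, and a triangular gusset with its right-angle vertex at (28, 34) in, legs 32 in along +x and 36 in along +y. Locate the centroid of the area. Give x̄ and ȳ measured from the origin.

vertical leg: A = 28 × 100 = 2800.00, centroid at (14.00, 50.00).
horizontal leg: A = 60 × 34 = 2040.00, centroid at (58.00, 17.00).
gusset: A = ½·32·36 = 576.00, centroid at (38.67, 46.00).
ΣA = 5416.00 in², ΣAx̄ = 179792.00 in³, ΣAȳ = 201176.00 in³.
x̄ = 179792.00/5416.00 = 33.20 in; ȳ = 201176.00/5416.00 = 37.14 in.

x̄ = 33.20 in, ȳ = 37.14 in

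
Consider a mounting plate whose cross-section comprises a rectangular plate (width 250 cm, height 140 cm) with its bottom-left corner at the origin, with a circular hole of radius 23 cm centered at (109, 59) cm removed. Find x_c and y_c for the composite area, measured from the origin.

x_c = 125.80 cm, y_c = 70.55 cm

plate: A = 250 × 140 = 35000.00, centroid at (125.00, 70.00).
hole: A = −π·23² = -1661.90, centroid at (109.00, 59.00).
ΣA = 33338.10 cm², ΣAx_c = 4193852.63 cm³, ΣAy_c = 2351947.75 cm³.
x_c = 4193852.63/33338.10 = 125.80 cm; y_c = 2351947.75/33338.10 = 70.55 cm.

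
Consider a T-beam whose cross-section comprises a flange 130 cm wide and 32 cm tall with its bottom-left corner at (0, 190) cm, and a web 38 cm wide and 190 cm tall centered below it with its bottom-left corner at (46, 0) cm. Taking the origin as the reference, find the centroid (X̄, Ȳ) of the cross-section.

Part | A | x̄ᵢ | ȳᵢ | A·x̄ᵢ | A·ȳᵢ
web | 7220.00 | 65.00 | 95.00 | 469300.00 | 685900.00
flange | 4160.00 | 65.00 | 206.00 | 270400.00 | 856960.00
Σ | 11380.00 |  |  | 739700.00 | 1542860.00
X̄ = 739700.00 / 11380.00 = 65.00 cm
Ȳ = 1542860.00 / 11380.00 = 135.58 cm

X̄ = 65.00 cm, Ȳ = 135.58 cm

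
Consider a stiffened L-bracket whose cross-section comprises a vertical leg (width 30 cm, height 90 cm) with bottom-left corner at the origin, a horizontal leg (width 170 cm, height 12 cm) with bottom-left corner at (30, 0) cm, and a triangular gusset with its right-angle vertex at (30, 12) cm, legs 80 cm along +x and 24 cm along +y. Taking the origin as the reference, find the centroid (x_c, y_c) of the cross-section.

x_c = 57.81 cm, y_c = 26.83 cm

Part | A | x̄ᵢ | ȳᵢ | A·x̄ᵢ | A·ȳᵢ
vertical leg | 2700.00 | 15.00 | 45.00 | 40500.00 | 121500.00
horizontal leg | 2040.00 | 115.00 | 6.00 | 234600.00 | 12240.00
gusset | 960.00 | 56.67 | 20.00 | 54400.00 | 19200.00
Σ | 5700.00 |  |  | 329500.00 | 152940.00
x_c = 329500.00 / 5700.00 = 57.81 cm
y_c = 152940.00 / 5700.00 = 26.83 cm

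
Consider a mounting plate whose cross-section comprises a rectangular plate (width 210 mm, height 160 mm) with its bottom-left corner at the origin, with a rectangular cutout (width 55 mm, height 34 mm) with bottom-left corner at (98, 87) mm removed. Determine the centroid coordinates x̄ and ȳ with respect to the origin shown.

x̄ = 103.79 mm, ȳ = 78.59 mm

plate: A = 210 × 160 = 33600.00, centroid at (105.00, 80.00).
hole: A = −(55 × 34) = -1870.00, centroid at (125.50, 104.00).
ΣA = 31730.00 mm², ΣAx̄ = 3293315.00 mm³, ΣAȳ = 2493520.00 mm³.
x̄ = 3293315.00/31730.00 = 103.79 mm; ȳ = 2493520.00/31730.00 = 78.59 mm.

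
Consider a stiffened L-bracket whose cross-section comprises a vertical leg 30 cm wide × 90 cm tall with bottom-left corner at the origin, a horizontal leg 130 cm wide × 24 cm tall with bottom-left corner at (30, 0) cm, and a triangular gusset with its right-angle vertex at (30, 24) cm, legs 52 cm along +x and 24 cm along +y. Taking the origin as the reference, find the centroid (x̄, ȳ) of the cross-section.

Part | A | x̄ᵢ | ȳᵢ | A·x̄ᵢ | A·ȳᵢ
vertical leg | 2700.00 | 15.00 | 45.00 | 40500.00 | 121500.00
horizontal leg | 3120.00 | 95.00 | 12.00 | 296400.00 | 37440.00
gusset | 624.00 | 47.33 | 32.00 | 29536.00 | 19968.00
Σ | 6444.00 |  |  | 366436.00 | 178908.00
x̄ = 366436.00 / 6444.00 = 56.86 cm
ȳ = 178908.00 / 6444.00 = 27.76 cm

x̄ = 56.86 cm, ȳ = 27.76 cm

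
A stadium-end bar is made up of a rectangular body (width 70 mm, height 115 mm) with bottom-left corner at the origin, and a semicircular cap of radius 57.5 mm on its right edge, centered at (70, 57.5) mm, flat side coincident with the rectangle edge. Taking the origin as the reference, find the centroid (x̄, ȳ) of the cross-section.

rectangular body: A = 70 × 115 = 8050.00, centroid at (35.00, 57.50).
semicircular end: A = ½π·57.5² = 5193.45, centroid at (94.40, 57.50).
ΣA = 13243.45 mm²
ΣAx̄ = (8050.00)(35.00) + (5193.45)(94.40) = 772030.76 mm³
ΣAȳ = (8050.00)(57.50) + (5193.45)(57.50) = 761498.11 mm³
x̄ = 772030.76 / 13243.45 = 58.30 mm
ȳ = 761498.11 / 13243.45 = 57.50 mm

x̄ = 58.30 mm, ȳ = 57.50 mm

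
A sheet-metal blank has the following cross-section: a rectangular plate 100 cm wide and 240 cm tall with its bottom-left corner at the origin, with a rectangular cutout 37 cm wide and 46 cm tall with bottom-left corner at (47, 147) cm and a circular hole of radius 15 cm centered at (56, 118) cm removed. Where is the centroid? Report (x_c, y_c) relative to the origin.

plate: A = 100 × 240 = 24000.00, centroid at (50.00, 120.00).
hole 1: A = −(37 × 46) = -1702.00, centroid at (65.50, 170.00).
hole 2: A = −π·15² = -706.86, centroid at (56.00, 118.00).
ΣA = 21591.14 cm²
ΣAx_c = (24000.00)(50.00) + (-1702.00)(65.50) + (-706.86)(56.00) = 1048934.93 cm³
ΣAy_c = (24000.00)(120.00) + (-1702.00)(170.00) + (-706.86)(118.00) = 2507250.72 cm³
x_c = 1048934.93 / 21591.14 = 48.58 cm
y_c = 2507250.72 / 21591.14 = 116.12 cm

x_c = 48.58 cm, y_c = 116.12 cm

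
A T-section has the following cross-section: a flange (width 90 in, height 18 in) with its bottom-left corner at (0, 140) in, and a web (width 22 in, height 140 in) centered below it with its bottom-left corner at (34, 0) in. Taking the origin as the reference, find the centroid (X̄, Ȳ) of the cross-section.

Part | A | x̄ᵢ | ȳᵢ | A·x̄ᵢ | A·ȳᵢ
web | 3080.00 | 45.00 | 70.00 | 138600.00 | 215600.00
flange | 1620.00 | 45.00 | 149.00 | 72900.00 | 241380.00
Σ | 4700.00 |  |  | 211500.00 | 456980.00
X̄ = 211500.00 / 4700.00 = 45.00 in
Ȳ = 456980.00 / 4700.00 = 97.23 in

X̄ = 45.00 in, Ȳ = 97.23 in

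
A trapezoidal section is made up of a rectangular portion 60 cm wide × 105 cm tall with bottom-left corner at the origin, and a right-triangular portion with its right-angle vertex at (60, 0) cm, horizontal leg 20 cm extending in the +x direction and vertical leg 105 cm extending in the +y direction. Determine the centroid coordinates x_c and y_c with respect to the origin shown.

Part | A | x̄ᵢ | ȳᵢ | A·x̄ᵢ | A·ȳᵢ
rectangular portion | 6300.00 | 30.00 | 52.50 | 189000.00 | 330750.00
triangular portion | 1050.00 | 66.67 | 35.00 | 70000.00 | 36750.00
Σ | 7350.00 |  |  | 259000.00 | 367500.00
x_c = 259000.00 / 7350.00 = 35.24 cm
y_c = 367500.00 / 7350.00 = 50.00 cm

x_c = 35.24 cm, y_c = 50.00 cm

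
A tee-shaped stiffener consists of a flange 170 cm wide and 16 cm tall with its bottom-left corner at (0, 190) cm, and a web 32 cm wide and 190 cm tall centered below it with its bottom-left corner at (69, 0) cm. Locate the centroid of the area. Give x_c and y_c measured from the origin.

x_c = 85.00 cm, y_c = 126.84 cm

Part | A | x̄ᵢ | ȳᵢ | A·x̄ᵢ | A·ȳᵢ
web | 6080.00 | 85.00 | 95.00 | 516800.00 | 577600.00
flange | 2720.00 | 85.00 | 198.00 | 231200.00 | 538560.00
Σ | 8800.00 |  |  | 748000.00 | 1116160.00
x_c = 748000.00 / 8800.00 = 85.00 cm
y_c = 1116160.00 / 8800.00 = 126.84 cm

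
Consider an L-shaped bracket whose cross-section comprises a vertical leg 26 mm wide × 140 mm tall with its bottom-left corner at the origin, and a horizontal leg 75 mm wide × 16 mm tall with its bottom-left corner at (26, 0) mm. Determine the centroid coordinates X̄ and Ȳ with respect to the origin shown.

X̄ = 25.52 mm, Ȳ = 54.63 mm

vertical leg: A = 26 × 140 = 3640.00, centroid at (13.00, 70.00).
horizontal leg: A = 75 × 16 = 1200.00, centroid at (63.50, 8.00).
ΣA = 4840.00 mm², ΣAX̄ = 123520.00 mm³, ΣAȲ = 264400.00 mm³.
X̄ = 123520.00/4840.00 = 25.52 mm; Ȳ = 264400.00/4840.00 = 54.63 mm.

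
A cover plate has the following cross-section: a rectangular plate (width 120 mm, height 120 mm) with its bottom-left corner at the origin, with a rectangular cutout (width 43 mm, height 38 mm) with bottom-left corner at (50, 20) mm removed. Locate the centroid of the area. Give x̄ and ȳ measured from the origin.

plate: A = 120 × 120 = 14400.00, centroid at (60.00, 60.00).
hole: A = −(43 × 38) = -1634.00, centroid at (71.50, 39.00).
ΣA = 12766.00 mm²
ΣAx̄ = (14400.00)(60.00) + (-1634.00)(71.50) = 747169.00 mm³
ΣAȳ = (14400.00)(60.00) + (-1634.00)(39.00) = 800274.00 mm³
x̄ = 747169.00 / 12766.00 = 58.53 mm
ȳ = 800274.00 / 12766.00 = 62.69 mm

x̄ = 58.53 mm, ȳ = 62.69 mm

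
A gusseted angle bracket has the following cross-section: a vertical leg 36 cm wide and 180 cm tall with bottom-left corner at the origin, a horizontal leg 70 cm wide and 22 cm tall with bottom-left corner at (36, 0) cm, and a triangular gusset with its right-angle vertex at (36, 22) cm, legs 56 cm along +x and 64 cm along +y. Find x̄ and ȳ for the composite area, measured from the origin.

vertical leg: A = 36 × 180 = 6480.00, centroid at (18.00, 90.00).
horizontal leg: A = 70 × 22 = 1540.00, centroid at (71.00, 11.00).
gusset: A = ½·56·64 = 1792.00, centroid at (54.67, 43.33).
ΣA = 9812.00 cm²
ΣAx̄ = (6480.00)(18.00) + (1540.00)(71.00) + (1792.00)(54.67) = 323942.67 cm³
ΣAȳ = (6480.00)(90.00) + (1540.00)(11.00) + (1792.00)(43.33) = 677793.33 cm³
x̄ = 323942.67 / 9812.00 = 33.01 cm
ȳ = 677793.33 / 9812.00 = 69.08 cm

x̄ = 33.01 cm, ȳ = 69.08 cm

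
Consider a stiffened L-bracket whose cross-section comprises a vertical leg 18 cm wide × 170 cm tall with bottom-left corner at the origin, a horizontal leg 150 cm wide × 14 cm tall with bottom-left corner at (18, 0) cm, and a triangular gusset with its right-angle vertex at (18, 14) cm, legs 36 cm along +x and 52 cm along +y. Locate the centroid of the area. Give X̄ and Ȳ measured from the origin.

X̄ = 41.16 cm, Ȳ = 49.89 cm

vertical leg: A = 18 × 170 = 3060.00, centroid at (9.00, 85.00).
horizontal leg: A = 150 × 14 = 2100.00, centroid at (93.00, 7.00).
gusset: A = ½·36·52 = 936.00, centroid at (30.00, 31.33).
ΣA = 6096.00 cm², ΣAX̄ = 250920.00 cm³, ΣAȲ = 304128.00 cm³.
X̄ = 250920.00/6096.00 = 41.16 cm; Ȳ = 304128.00/6096.00 = 49.89 cm.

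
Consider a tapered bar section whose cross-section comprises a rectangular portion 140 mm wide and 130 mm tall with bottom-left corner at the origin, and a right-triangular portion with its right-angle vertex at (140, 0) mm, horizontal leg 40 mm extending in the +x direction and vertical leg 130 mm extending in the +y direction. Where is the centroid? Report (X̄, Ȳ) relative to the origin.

rectangular portion: A = 140 × 130 = 18200.00, centroid at (70.00, 65.00).
triangular portion: A = ½·40·130 = 2600.00, centroid at (153.33, 43.33).
ΣA = 20800.00 mm², ΣAX̄ = 1672666.67 mm³, ΣAȲ = 1295666.67 mm³.
X̄ = 1672666.67/20800.00 = 80.42 mm; Ȳ = 1295666.67/20800.00 = 62.29 mm.

X̄ = 80.42 mm, Ȳ = 62.29 mm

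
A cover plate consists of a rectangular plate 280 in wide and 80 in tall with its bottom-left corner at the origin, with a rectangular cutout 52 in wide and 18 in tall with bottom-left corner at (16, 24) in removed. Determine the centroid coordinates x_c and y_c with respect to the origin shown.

x_c = 144.27 in, y_c = 40.31 in

plate: A = 280 × 80 = 22400.00, centroid at (140.00, 40.00).
hole: A = −(52 × 18) = -936.00, centroid at (42.00, 33.00).
ΣA = 21464.00 in², ΣAx_c = 3096688.00 in³, ΣAy_c = 865112.00 in³.
x_c = 3096688.00/21464.00 = 144.27 in; y_c = 865112.00/21464.00 = 40.31 in.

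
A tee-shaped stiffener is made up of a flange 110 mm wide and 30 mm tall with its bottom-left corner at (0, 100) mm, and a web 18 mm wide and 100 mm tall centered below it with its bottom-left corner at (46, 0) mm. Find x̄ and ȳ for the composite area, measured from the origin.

x̄ = 55.00 mm, ȳ = 92.06 mm

web: A = 18 × 100 = 1800.00, centroid at (55.00, 50.00).
flange: A = 110 × 30 = 3300.00, centroid at (55.00, 115.00).
ΣA = 5100.00 mm²
ΣAx̄ = (1800.00)(55.00) + (3300.00)(55.00) = 280500.00 mm³
ΣAȳ = (1800.00)(50.00) + (3300.00)(115.00) = 469500.00 mm³
x̄ = 280500.00 / 5100.00 = 55.00 mm
ȳ = 469500.00 / 5100.00 = 92.06 mm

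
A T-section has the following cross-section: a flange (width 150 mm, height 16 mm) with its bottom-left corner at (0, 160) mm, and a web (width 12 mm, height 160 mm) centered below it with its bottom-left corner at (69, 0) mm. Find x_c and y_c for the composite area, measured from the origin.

x_c = 75.00 mm, y_c = 128.89 mm

Part | A | x̄ᵢ | ȳᵢ | A·x̄ᵢ | A·ȳᵢ
web | 1920.00 | 75.00 | 80.00 | 144000.00 | 153600.00
flange | 2400.00 | 75.00 | 168.00 | 180000.00 | 403200.00
Σ | 4320.00 |  |  | 324000.00 | 556800.00
x_c = 324000.00 / 4320.00 = 75.00 mm
y_c = 556800.00 / 4320.00 = 128.89 mm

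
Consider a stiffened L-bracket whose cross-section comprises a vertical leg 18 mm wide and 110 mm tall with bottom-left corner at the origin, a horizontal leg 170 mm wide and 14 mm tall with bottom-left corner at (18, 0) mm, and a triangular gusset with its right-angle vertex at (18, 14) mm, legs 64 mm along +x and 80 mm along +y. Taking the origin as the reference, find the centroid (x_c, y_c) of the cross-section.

vertical leg: A = 18 × 110 = 1980.00, centroid at (9.00, 55.00).
horizontal leg: A = 170 × 14 = 2380.00, centroid at (103.00, 7.00).
gusset: A = ½·64·80 = 2560.00, centroid at (39.33, 40.67).
ΣA = 6920.00 mm², ΣAx_c = 363653.33 mm³, ΣAy_c = 229666.67 mm³.
x_c = 363653.33/6920.00 = 52.55 mm; y_c = 229666.67/6920.00 = 33.19 mm.

x_c = 52.55 mm, y_c = 33.19 mm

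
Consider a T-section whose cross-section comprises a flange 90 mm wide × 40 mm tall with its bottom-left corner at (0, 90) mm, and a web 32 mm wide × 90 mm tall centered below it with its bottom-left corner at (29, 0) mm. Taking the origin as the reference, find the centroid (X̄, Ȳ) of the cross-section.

X̄ = 45.00 mm, Ȳ = 81.11 mm

Part | A | x̄ᵢ | ȳᵢ | A·x̄ᵢ | A·ȳᵢ
web | 2880.00 | 45.00 | 45.00 | 129600.00 | 129600.00
flange | 3600.00 | 45.00 | 110.00 | 162000.00 | 396000.00
Σ | 6480.00 |  |  | 291600.00 | 525600.00
X̄ = 291600.00 / 6480.00 = 45.00 mm
Ȳ = 525600.00 / 6480.00 = 81.11 mm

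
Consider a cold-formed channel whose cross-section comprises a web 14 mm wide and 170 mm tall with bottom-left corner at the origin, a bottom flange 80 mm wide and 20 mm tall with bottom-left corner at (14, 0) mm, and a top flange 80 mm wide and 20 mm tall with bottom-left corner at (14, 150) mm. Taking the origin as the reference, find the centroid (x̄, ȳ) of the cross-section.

Part | A | x̄ᵢ | ȳᵢ | A·x̄ᵢ | A·ȳᵢ
web | 2380.00 | 7.00 | 85.00 | 16660.00 | 202300.00
bottom flange | 1600.00 | 54.00 | 10.00 | 86400.00 | 16000.00
top flange | 1600.00 | 54.00 | 160.00 | 86400.00 | 256000.00
Σ | 5580.00 |  |  | 189460.00 | 474300.00
x̄ = 189460.00 / 5580.00 = 33.95 mm
ȳ = 474300.00 / 5580.00 = 85.00 mm

x̄ = 33.95 mm, ȳ = 85.00 mm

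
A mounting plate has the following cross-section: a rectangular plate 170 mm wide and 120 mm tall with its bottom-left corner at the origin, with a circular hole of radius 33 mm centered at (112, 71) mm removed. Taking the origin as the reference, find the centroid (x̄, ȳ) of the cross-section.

Part | A | x̄ᵢ | ȳᵢ | A·x̄ᵢ | A·ȳᵢ
plate | 20400.00 | 85.00 | 60.00 | 1734000.00 | 1224000.00
hole | -3421.19 | 112.00 | 71.00 | -383173.77 | -242904.80
Σ | 16978.81 |  |  | 1350826.23 | 981095.20
x̄ = 1350826.23 / 16978.81 = 79.56 mm
ȳ = 981095.20 / 16978.81 = 57.78 mm

x̄ = 79.56 mm, ȳ = 57.78 mm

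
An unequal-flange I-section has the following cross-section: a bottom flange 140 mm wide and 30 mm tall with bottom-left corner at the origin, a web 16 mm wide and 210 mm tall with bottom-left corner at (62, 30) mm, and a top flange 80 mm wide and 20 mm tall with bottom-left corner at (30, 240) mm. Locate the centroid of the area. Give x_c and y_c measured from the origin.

x_c = 70.00 mm, y_c = 100.07 mm

bottom flange: A = 140 × 30 = 4200.00, centroid at (70.00, 15.00).
web: A = 16 × 210 = 3360.00, centroid at (70.00, 135.00).
top flange: A = 80 × 20 = 1600.00, centroid at (70.00, 250.00).
ΣA = 9160.00 mm², ΣAx_c = 641200.00 mm³, ΣAy_c = 916600.00 mm³.
x_c = 641200.00/9160.00 = 70.00 mm; y_c = 916600.00/9160.00 = 100.07 mm.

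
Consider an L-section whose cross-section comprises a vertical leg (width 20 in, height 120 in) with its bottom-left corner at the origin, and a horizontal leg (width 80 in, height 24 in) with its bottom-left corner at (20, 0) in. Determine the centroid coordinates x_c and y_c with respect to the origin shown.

vertical leg: A = 20 × 120 = 2400.00, centroid at (10.00, 60.00).
horizontal leg: A = 80 × 24 = 1920.00, centroid at (60.00, 12.00).
ΣA = 4320.00 in², ΣAx_c = 139200.00 in³, ΣAy_c = 167040.00 in³.
x_c = 139200.00/4320.00 = 32.22 in; y_c = 167040.00/4320.00 = 38.67 in.

x_c = 32.22 in, y_c = 38.67 in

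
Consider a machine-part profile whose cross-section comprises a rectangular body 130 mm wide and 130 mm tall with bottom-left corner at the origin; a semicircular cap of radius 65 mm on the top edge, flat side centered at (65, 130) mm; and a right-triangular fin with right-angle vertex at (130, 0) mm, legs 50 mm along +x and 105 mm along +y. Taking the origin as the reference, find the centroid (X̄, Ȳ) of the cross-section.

X̄ = 73.19 mm, Ȳ = 85.48 mm

rectangular body: A = 130 × 130 = 16900.00, centroid at (65.00, 65.00).
semicircular top: A = ½π·65² = 6636.61, centroid at (65.00, 157.59).
triangular fin: A = ½·50·105 = 2625.00, centroid at (146.67, 35.00).
ΣA = 26161.61 mm², ΣAX̄ = 1914879.94 mm³, ΣAȲ = 2236218.22 mm³.
X̄ = 1914879.94/26161.61 = 73.19 mm; Ȳ = 2236218.22/26161.61 = 85.48 mm.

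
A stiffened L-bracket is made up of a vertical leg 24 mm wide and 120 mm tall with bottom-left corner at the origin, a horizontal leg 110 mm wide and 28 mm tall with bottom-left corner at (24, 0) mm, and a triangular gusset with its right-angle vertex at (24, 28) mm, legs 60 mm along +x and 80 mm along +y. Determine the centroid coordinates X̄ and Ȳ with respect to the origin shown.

vertical leg: A = 24 × 120 = 2880.00, centroid at (12.00, 60.00).
horizontal leg: A = 110 × 28 = 3080.00, centroid at (79.00, 14.00).
gusset: A = ½·60·80 = 2400.00, centroid at (44.00, 54.67).
ΣA = 8360.00 mm²
ΣAX̄ = (2880.00)(12.00) + (3080.00)(79.00) + (2400.00)(44.00) = 383480.00 mm³
ΣAȲ = (2880.00)(60.00) + (3080.00)(14.00) + (2400.00)(54.67) = 347120.00 mm³
X̄ = 383480.00 / 8360.00 = 45.87 mm
Ȳ = 347120.00 / 8360.00 = 41.52 mm

X̄ = 45.87 mm, Ȳ = 41.52 mm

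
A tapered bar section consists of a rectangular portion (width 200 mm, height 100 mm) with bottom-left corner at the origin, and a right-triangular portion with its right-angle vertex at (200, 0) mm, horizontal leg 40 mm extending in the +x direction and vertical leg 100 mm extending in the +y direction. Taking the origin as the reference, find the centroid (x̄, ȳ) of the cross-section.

rectangular portion: A = 200 × 100 = 20000.00, centroid at (100.00, 50.00).
triangular portion: A = ½·40·100 = 2000.00, centroid at (213.33, 33.33).
ΣA = 22000.00 mm²
ΣAx̄ = (20000.00)(100.00) + (2000.00)(213.33) = 2426666.67 mm³
ΣAȳ = (20000.00)(50.00) + (2000.00)(33.33) = 1066666.67 mm³
x̄ = 2426666.67 / 22000.00 = 110.30 mm
ȳ = 1066666.67 / 22000.00 = 48.48 mm

x̄ = 110.30 mm, ȳ = 48.48 mm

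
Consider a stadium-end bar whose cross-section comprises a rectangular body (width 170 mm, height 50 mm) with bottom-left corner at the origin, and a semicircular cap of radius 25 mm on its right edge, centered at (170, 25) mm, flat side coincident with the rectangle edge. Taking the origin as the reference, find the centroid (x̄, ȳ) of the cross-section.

Part | A | x̄ᵢ | ȳᵢ | A·x̄ᵢ | A·ȳᵢ
rectangular body | 8500.00 | 85.00 | 25.00 | 722500.00 | 212500.00
semicircular end | 981.75 | 180.61 | 25.00 | 177313.78 | 24543.69
Σ | 9481.75 |  |  | 899813.78 | 237043.69
x̄ = 899813.78 / 9481.75 = 94.90 mm
ȳ = 237043.69 / 9481.75 = 25.00 mm

x̄ = 94.90 mm, ȳ = 25.00 mm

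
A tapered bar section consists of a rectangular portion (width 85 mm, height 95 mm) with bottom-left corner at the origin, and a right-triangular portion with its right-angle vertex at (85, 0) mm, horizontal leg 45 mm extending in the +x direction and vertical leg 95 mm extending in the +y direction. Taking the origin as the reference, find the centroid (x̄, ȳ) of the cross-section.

x̄ = 54.53 mm, ȳ = 44.19 mm

rectangular portion: A = 85 × 95 = 8075.00, centroid at (42.50, 47.50).
triangular portion: A = ½·45·95 = 2137.50, centroid at (100.00, 31.67).
ΣA = 10212.50 mm², ΣAx̄ = 556937.50 mm³, ΣAȳ = 451250.00 mm³.
x̄ = 556937.50/10212.50 = 54.53 mm; ȳ = 451250.00/10212.50 = 44.19 mm.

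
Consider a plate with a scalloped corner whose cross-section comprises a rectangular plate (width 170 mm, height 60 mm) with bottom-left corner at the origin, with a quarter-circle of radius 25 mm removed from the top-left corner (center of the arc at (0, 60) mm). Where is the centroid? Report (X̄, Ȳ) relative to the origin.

X̄ = 88.76 mm, Ȳ = 29.02 mm

Part | A | x̄ᵢ | ȳᵢ | A·x̄ᵢ | A·ȳᵢ
plate | 10200.00 | 85.00 | 30.00 | 867000.00 | 306000.00
removed quarter-circle | -490.87 | 10.61 | 49.39 | -5208.33 | -24244.10
Σ | 9709.13 |  |  | 861791.67 | 281755.90
X̄ = 861791.67 / 9709.13 = 88.76 mm
Ȳ = 281755.90 / 9709.13 = 29.02 mm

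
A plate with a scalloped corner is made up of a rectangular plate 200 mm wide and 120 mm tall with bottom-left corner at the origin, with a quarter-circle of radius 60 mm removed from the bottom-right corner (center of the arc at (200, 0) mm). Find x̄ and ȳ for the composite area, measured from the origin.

x̄ = 90.05 mm, ȳ = 64.61 mm

plate: A = 200 × 120 = 24000.00, centroid at (100.00, 60.00).
removed quarter-circle: A = −¼π·60² = -2827.43, centroid at (174.54, 25.46).
ΣA = 21172.57 mm²
ΣAx̄ = (24000.00)(100.00) + (-2827.43)(174.54) = 1906513.32 mm³
ΣAȳ = (24000.00)(60.00) + (-2827.43)(25.46) = 1368000.00 mm³
x̄ = 1906513.32 / 21172.57 = 90.05 mm
ȳ = 1368000.00 / 21172.57 = 64.61 mm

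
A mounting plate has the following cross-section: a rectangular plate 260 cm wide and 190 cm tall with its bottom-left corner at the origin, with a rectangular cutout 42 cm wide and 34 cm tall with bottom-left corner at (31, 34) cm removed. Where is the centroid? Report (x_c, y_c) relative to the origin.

plate: A = 260 × 190 = 49400.00, centroid at (130.00, 95.00).
hole: A = −(42 × 34) = -1428.00, centroid at (52.00, 51.00).
ΣA = 47972.00 cm², ΣAx_c = 6347744.00 cm³, ΣAy_c = 4620172.00 cm³.
x_c = 6347744.00/47972.00 = 132.32 cm; y_c = 4620172.00/47972.00 = 96.31 cm.

x_c = 132.32 cm, y_c = 96.31 cm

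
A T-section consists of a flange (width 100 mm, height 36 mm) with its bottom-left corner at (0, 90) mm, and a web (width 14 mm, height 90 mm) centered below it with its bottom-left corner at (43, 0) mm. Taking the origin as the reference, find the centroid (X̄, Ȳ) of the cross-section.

X̄ = 50.00 mm, Ȳ = 91.67 mm

web: A = 14 × 90 = 1260.00, centroid at (50.00, 45.00).
flange: A = 100 × 36 = 3600.00, centroid at (50.00, 108.00).
ΣA = 4860.00 mm²
ΣAX̄ = (1260.00)(50.00) + (3600.00)(50.00) = 243000.00 mm³
ΣAȲ = (1260.00)(45.00) + (3600.00)(108.00) = 445500.00 mm³
X̄ = 243000.00 / 4860.00 = 50.00 mm
Ȳ = 445500.00 / 4860.00 = 91.67 mm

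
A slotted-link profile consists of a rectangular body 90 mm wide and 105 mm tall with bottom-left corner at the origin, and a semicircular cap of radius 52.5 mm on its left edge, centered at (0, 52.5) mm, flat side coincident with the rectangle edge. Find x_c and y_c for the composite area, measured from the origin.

rectangular body: A = 90 × 105 = 9450.00, centroid at (45.00, 52.50).
semicircular end: A = ½π·52.5² = 4329.51, centroid at (-22.28, 52.50).
ΣA = 13779.51 mm²
ΣAx_c = (9450.00)(45.00) + (4329.51)(-22.28) = 328781.25 mm³
ΣAy_c = (9450.00)(52.50) + (4329.51)(52.50) = 723424.14 mm³
x_c = 328781.25 / 13779.51 = 23.86 mm
y_c = 723424.14 / 13779.51 = 52.50 mm

x_c = 23.86 mm, y_c = 52.50 mm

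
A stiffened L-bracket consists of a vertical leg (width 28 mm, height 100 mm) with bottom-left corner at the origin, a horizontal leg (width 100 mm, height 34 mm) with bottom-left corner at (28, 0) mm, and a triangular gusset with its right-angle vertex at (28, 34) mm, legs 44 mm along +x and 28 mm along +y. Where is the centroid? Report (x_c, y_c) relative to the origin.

x_c = 48.52 mm, y_c = 32.94 mm

vertical leg: A = 28 × 100 = 2800.00, centroid at (14.00, 50.00).
horizontal leg: A = 100 × 34 = 3400.00, centroid at (78.00, 17.00).
gusset: A = ½·44·28 = 616.00, centroid at (42.67, 43.33).
ΣA = 6816.00 mm²
ΣAx_c = (2800.00)(14.00) + (3400.00)(78.00) + (616.00)(42.67) = 330682.67 mm³
ΣAy_c = (2800.00)(50.00) + (3400.00)(17.00) + (616.00)(43.33) = 224493.33 mm³
x_c = 330682.67 / 6816.00 = 48.52 mm
y_c = 224493.33 / 6816.00 = 32.94 mm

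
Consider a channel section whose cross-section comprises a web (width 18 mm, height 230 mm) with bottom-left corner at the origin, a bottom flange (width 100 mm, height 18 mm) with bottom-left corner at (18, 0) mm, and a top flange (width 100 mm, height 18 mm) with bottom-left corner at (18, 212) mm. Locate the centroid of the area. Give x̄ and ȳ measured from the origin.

web: A = 18 × 230 = 4140.00, centroid at (9.00, 115.00).
bottom flange: A = 100 × 18 = 1800.00, centroid at (68.00, 9.00).
top flange: A = 100 × 18 = 1800.00, centroid at (68.00, 221.00).
ΣA = 7740.00 mm², ΣAx̄ = 282060.00 mm³, ΣAȳ = 890100.00 mm³.
x̄ = 282060.00/7740.00 = 36.44 mm; ȳ = 890100.00/7740.00 = 115.00 mm.

x̄ = 36.44 mm, ȳ = 115.00 mm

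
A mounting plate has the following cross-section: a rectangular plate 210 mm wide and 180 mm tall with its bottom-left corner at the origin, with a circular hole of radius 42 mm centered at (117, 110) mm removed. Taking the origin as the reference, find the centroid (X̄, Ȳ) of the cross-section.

X̄ = 102.94 mm, Ȳ = 86.56 mm

plate: A = 210 × 180 = 37800.00, centroid at (105.00, 90.00).
hole: A = −π·42² = -5541.77, centroid at (117.00, 110.00).
ΣA = 32258.23 mm²
ΣAX̄ = (37800.00)(105.00) + (-5541.77)(117.00) = 3320612.98 mm³
ΣAȲ = (37800.00)(90.00) + (-5541.77)(110.00) = 2792405.36 mm³
X̄ = 3320612.98 / 32258.23 = 102.94 mm
Ȳ = 2792405.36 / 32258.23 = 86.56 mm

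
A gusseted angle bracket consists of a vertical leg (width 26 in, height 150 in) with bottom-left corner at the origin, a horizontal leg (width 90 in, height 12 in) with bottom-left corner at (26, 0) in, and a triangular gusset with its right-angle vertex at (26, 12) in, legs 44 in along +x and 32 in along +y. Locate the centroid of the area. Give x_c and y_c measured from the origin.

x_c = 27.45 in, y_c = 55.41 in

Part | A | x̄ᵢ | ȳᵢ | A·x̄ᵢ | A·ȳᵢ
vertical leg | 3900.00 | 13.00 | 75.00 | 50700.00 | 292500.00
horizontal leg | 1080.00 | 71.00 | 6.00 | 76680.00 | 6480.00
gusset | 704.00 | 40.67 | 22.67 | 28629.33 | 15957.33
Σ | 5684.00 |  |  | 156009.33 | 314937.33
x_c = 156009.33 / 5684.00 = 27.45 in
y_c = 314937.33 / 5684.00 = 55.41 in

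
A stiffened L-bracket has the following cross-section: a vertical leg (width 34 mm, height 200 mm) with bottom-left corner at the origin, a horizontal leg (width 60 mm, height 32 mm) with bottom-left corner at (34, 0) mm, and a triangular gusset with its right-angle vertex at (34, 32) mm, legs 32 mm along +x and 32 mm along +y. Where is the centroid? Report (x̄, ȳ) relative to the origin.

vertical leg: A = 34 × 200 = 6800.00, centroid at (17.00, 100.00).
horizontal leg: A = 60 × 32 = 1920.00, centroid at (64.00, 16.00).
gusset: A = ½·32·32 = 512.00, centroid at (44.67, 42.67).
ΣA = 9232.00 mm²
ΣAx̄ = (6800.00)(17.00) + (1920.00)(64.00) + (512.00)(44.67) = 261349.33 mm³
ΣAȳ = (6800.00)(100.00) + (1920.00)(16.00) + (512.00)(42.67) = 732565.33 mm³
x̄ = 261349.33 / 9232.00 = 28.31 mm
ȳ = 732565.33 / 9232.00 = 79.35 mm

x̄ = 28.31 mm, ȳ = 79.35 mm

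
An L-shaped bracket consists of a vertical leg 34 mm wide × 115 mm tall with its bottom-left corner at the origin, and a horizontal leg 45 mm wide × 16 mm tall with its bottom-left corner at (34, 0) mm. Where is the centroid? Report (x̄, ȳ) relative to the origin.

x̄ = 23.14 mm, ȳ = 49.80 mm

vertical leg: A = 34 × 115 = 3910.00, centroid at (17.00, 57.50).
horizontal leg: A = 45 × 16 = 720.00, centroid at (56.50, 8.00).
ΣA = 4630.00 mm²
ΣAx̄ = (3910.00)(17.00) + (720.00)(56.50) = 107150.00 mm³
ΣAȳ = (3910.00)(57.50) + (720.00)(8.00) = 230585.00 mm³
x̄ = 107150.00 / 4630.00 = 23.14 mm
ȳ = 230585.00 / 4630.00 = 49.80 mm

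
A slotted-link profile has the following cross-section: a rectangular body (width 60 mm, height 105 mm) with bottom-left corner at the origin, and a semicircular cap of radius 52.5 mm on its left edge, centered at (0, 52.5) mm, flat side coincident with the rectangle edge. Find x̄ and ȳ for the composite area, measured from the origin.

x̄ = 8.71 mm, ȳ = 52.50 mm

Part | A | x̄ᵢ | ȳᵢ | A·x̄ᵢ | A·ȳᵢ
rectangular body | 6300.00 | 30.00 | 52.50 | 189000.00 | 330750.00
semicircular end | 4329.51 | -22.28 | 52.50 | -96468.75 | 227299.14
Σ | 10629.51 |  |  | 92531.25 | 558049.14
x̄ = 92531.25 / 10629.51 = 8.71 mm
ȳ = 558049.14 / 10629.51 = 52.50 mm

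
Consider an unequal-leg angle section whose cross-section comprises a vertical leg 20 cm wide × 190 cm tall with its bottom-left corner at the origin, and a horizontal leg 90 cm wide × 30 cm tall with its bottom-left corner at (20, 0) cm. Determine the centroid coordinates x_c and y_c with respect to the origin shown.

x_c = 32.85 cm, y_c = 61.77 cm

vertical leg: A = 20 × 190 = 3800.00, centroid at (10.00, 95.00).
horizontal leg: A = 90 × 30 = 2700.00, centroid at (65.00, 15.00).
ΣA = 6500.00 cm², ΣAx_c = 213500.00 cm³, ΣAy_c = 401500.00 cm³.
x_c = 213500.00/6500.00 = 32.85 cm; y_c = 401500.00/6500.00 = 61.77 cm.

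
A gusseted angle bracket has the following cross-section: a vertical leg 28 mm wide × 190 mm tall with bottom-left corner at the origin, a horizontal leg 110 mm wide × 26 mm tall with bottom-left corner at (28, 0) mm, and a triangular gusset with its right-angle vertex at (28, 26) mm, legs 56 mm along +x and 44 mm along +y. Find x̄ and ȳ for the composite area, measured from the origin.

vertical leg: A = 28 × 190 = 5320.00, centroid at (14.00, 95.00).
horizontal leg: A = 110 × 26 = 2860.00, centroid at (83.00, 13.00).
gusset: A = ½·56·44 = 1232.00, centroid at (46.67, 40.67).
ΣA = 9412.00 mm², ΣAx̄ = 369353.33 mm³, ΣAȳ = 592681.33 mm³.
x̄ = 369353.33/9412.00 = 39.24 mm; ȳ = 592681.33/9412.00 = 62.97 mm.

x̄ = 39.24 mm, ȳ = 62.97 mm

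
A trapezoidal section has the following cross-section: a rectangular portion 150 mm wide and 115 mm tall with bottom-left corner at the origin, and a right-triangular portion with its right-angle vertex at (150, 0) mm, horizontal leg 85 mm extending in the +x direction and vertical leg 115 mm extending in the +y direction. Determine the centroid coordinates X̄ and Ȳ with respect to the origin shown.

rectangular portion: A = 150 × 115 = 17250.00, centroid at (75.00, 57.50).
triangular portion: A = ½·85·115 = 4887.50, centroid at (178.33, 38.33).
ΣA = 22137.50 mm², ΣAX̄ = 2165354.17 mm³, ΣAȲ = 1179229.17 mm³.
X̄ = 2165354.17/22137.50 = 97.81 mm; Ȳ = 1179229.17/22137.50 = 53.27 mm.

X̄ = 97.81 mm, Ȳ = 53.27 mm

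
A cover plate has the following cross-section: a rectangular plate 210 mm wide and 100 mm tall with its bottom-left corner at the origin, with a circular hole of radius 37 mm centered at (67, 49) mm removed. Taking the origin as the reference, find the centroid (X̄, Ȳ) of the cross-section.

Part | A | x̄ᵢ | ȳᵢ | A·x̄ᵢ | A·ȳᵢ
plate | 21000.00 | 105.00 | 50.00 | 2205000.00 | 1050000.00
hole | -4300.84 | 67.00 | 49.00 | -288156.30 | -210741.18
Σ | 16699.16 |  |  | 1916843.70 | 839258.82
X̄ = 1916843.70 / 16699.16 = 114.79 mm
Ȳ = 839258.82 / 16699.16 = 50.26 mm

X̄ = 114.79 mm, Ȳ = 50.26 mm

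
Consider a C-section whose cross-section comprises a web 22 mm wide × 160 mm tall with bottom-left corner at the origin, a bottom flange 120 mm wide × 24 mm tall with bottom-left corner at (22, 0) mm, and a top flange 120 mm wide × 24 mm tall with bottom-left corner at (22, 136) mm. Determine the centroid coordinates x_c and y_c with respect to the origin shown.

web: A = 22 × 160 = 3520.00, centroid at (11.00, 80.00).
bottom flange: A = 120 × 24 = 2880.00, centroid at (82.00, 12.00).
top flange: A = 120 × 24 = 2880.00, centroid at (82.00, 148.00).
ΣA = 9280.00 mm², ΣAx_c = 511040.00 mm³, ΣAy_c = 742400.00 mm³.
x_c = 511040.00/9280.00 = 55.07 mm; y_c = 742400.00/9280.00 = 80.00 mm.

x_c = 55.07 mm, y_c = 80.00 mm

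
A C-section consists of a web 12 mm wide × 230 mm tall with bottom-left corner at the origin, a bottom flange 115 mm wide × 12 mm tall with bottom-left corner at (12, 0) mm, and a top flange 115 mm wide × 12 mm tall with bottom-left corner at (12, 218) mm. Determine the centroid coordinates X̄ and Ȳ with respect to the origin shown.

web: A = 12 × 230 = 2760.00, centroid at (6.00, 115.00).
bottom flange: A = 115 × 12 = 1380.00, centroid at (69.50, 6.00).
top flange: A = 115 × 12 = 1380.00, centroid at (69.50, 224.00).
ΣA = 5520.00 mm²
ΣAX̄ = (2760.00)(6.00) + (1380.00)(69.50) + (1380.00)(69.50) = 208380.00 mm³
ΣAȲ = (2760.00)(115.00) + (1380.00)(6.00) + (1380.00)(224.00) = 634800.00 mm³
X̄ = 208380.00 / 5520.00 = 37.75 mm
Ȳ = 634800.00 / 5520.00 = 115.00 mm

X̄ = 37.75 mm, Ȳ = 115.00 mm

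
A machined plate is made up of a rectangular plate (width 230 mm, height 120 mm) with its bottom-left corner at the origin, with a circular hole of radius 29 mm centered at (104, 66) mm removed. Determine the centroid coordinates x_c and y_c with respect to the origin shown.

Part | A | x̄ᵢ | ȳᵢ | A·x̄ᵢ | A·ȳᵢ
plate | 27600.00 | 115.00 | 60.00 | 3174000.00 | 1656000.00
hole | -2642.08 | 104.00 | 66.00 | -274776.26 | -174377.24
Σ | 24957.92 |  |  | 2899223.74 | 1481622.76
x_c = 2899223.74 / 24957.92 = 116.16 mm
y_c = 1481622.76 / 24957.92 = 59.36 mm

x_c = 116.16 mm, y_c = 59.36 mm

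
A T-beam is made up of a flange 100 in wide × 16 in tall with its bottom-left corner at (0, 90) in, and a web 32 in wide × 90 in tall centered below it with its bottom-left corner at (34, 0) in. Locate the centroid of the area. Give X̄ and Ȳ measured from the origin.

X̄ = 50.00 in, Ȳ = 63.93 in

web: A = 32 × 90 = 2880.00, centroid at (50.00, 45.00).
flange: A = 100 × 16 = 1600.00, centroid at (50.00, 98.00).
ΣA = 4480.00 in²
ΣAX̄ = (2880.00)(50.00) + (1600.00)(50.00) = 224000.00 in³
ΣAȲ = (2880.00)(45.00) + (1600.00)(98.00) = 286400.00 in³
X̄ = 224000.00 / 4480.00 = 50.00 in
Ȳ = 286400.00 / 4480.00 = 63.93 in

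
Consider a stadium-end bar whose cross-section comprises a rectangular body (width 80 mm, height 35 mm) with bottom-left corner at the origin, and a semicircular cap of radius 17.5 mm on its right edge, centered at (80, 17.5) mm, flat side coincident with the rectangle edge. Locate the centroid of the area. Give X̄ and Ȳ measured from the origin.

X̄ = 46.95 mm, Ȳ = 17.50 mm

rectangular body: A = 80 × 35 = 2800.00, centroid at (40.00, 17.50).
semicircular end: A = ½π·17.5² = 481.06, centroid at (87.43, 17.50).
ΣA = 3281.06 mm², ΣAX̄ = 154057.43 mm³, ΣAȲ = 57418.49 mm³.
X̄ = 154057.43/3281.06 = 46.95 mm; Ȳ = 57418.49/3281.06 = 17.50 mm.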